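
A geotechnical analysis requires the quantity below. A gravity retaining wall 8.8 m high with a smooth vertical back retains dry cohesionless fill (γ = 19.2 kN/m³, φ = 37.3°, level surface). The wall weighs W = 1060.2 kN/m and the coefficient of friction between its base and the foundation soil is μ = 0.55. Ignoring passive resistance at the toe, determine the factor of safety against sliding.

3.20

K_a = tan²(45° − 37.3°/2) = 0.2453.
P_a = ½K_aγH² = 0.5×0.2453×19.2×8.8² = 182.4 kN/m, acting at H/3 = 2.933 m above the base.
FS_sliding = μW / P_a = 0.55×1060.2 / 182.4 = 3.197.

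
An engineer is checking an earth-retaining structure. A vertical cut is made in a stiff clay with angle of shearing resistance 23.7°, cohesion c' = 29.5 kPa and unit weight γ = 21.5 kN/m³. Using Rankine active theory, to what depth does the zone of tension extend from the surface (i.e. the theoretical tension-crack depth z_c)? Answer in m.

K_a = tan²(45° − 23.7°/2) = 0.4266; √K_a = 0.6531.
The active pressure is zero where K_a γ z = 2c√K_a, so z_c = 2c/(γ√K_a) = 2×29.5/(21.5×0.6531) = 4.202 m.

4.20 m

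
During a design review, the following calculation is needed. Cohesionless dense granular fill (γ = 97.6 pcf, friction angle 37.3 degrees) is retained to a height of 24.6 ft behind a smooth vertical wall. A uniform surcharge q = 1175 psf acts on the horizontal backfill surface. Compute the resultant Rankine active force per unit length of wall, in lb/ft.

K_a = tan²(45° − φ/2) = 0.2453.
Soil triangle: ½ K_a γ H² = 0.5×0.2453×97.6×24.6² = 7245 lb/ft.
Surcharge rectangle: K_a q H = 0.2453×1175×24.6 = 7092 lb/ft.
Total = 7245 + 7092 = 14340 lb/ft.

14300 lb/ft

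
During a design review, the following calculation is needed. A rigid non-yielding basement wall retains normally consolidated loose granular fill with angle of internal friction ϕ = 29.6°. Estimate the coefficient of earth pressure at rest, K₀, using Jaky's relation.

K₀ = 1 − sin φ' = 1 − sin 29.6° = 0.5061.

0.506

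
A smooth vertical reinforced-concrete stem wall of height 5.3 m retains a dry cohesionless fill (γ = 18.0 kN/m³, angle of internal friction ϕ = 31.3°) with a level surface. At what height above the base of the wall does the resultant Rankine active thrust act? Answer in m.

K_a = 0.3162.
The pressure distribution is triangular, so the resultant acts at H/3 above the base = 5.3/3 = 1.767 m.

1.77 m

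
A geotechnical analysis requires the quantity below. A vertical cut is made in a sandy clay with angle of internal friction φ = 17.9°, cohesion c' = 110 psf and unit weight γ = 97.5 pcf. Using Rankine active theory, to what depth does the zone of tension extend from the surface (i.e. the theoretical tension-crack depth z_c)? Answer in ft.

3.10 ft

K_a = tan²(45° − 17.9°/2) = 0.5298; √K_a = 0.7279.
The active pressure is zero where K_a γ z = 2c√K_a, so z_c = 2c/(γ√K_a) = 2×110/(97.5×0.7279) = 3.100 ft.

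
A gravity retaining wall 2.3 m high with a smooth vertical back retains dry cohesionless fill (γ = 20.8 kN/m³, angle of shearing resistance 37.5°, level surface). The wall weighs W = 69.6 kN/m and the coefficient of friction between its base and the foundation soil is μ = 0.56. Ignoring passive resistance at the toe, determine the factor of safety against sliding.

2.91

K_a = tan²(45° − 37.5°/2) = 0.2432.
P_a = ½K_aγH² = 0.5×0.2432×20.8×2.3² = 13.38 kN/m, acting at H/3 = 0.7667 m above the base.
FS_sliding = μW / P_a = 0.56×69.6 / 13.38 = 2.913.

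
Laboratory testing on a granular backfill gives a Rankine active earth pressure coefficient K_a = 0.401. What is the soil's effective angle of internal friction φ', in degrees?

K_a = tan²(45° − φ/2) ⇒ 45° − φ/2 = arctan(√0.401) = 32.34°.
φ = 2(45° − 32.34°) = 25.31°.

25.3°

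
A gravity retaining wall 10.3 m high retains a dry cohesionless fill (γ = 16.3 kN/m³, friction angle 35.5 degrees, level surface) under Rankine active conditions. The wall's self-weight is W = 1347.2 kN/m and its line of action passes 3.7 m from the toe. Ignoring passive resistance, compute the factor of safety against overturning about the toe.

6.33

K_a = tan²(45° − 35.5°/2) = 0.2653.
P_a = ½K_aγH² = 0.5×0.2653×16.3×10.3² = 229.4 kN/m, acting at H/3 = 3.433 m above the base.
Overturning moment M_o = P_a × H/3 = 229.4 × 3.433 = 787.4.
Resisting moment M_r = W × 3.7 = 1347.2 × 3.7 = 4985.
FS_overturning = M_r/M_o = 4985/787.4 = 6.330.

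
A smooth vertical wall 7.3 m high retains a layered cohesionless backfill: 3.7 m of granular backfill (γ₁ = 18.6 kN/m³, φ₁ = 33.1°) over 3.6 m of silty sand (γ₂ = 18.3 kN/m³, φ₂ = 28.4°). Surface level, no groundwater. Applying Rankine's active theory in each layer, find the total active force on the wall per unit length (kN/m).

K_a1 = tan²(45°−33.1°/2) = 0.2936; K_a2 = tan²(45°−28.4°/2) = 0.3554.
Layer 1: σ at base = K_a1 γ₁ h₁ = 20.20 kPa; P₁ = ½×20.20×3.7 = 37.38.
Layer 2: σ_v at top = γ₁h₁ = 68.82; σ_h top = K_a2×68.82 = 24.46; σ_h base = K_a2×(68.82+18.3×3.6) = 47.87.
P₂ = ½(24.46+47.87)×3.6 = 130.2. Total P_a = 37.38+130.2 = 167.6 kN/m.

168 kN/m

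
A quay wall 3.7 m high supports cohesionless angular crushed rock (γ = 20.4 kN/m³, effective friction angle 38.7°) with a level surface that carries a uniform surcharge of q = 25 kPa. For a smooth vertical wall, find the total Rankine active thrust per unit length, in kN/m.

53.5 kN/m

K_a = tan²(45° − φ/2) = 0.2306.
Soil triangle: ½ K_a γ H² = 0.5×0.2306×20.4×3.7² = 32.20 kN/m.
Surcharge rectangle: K_a q H = 0.2306×25×3.7 = 21.33 kN/m.
Total = 32.20 + 21.33 = 53.53 kN/m.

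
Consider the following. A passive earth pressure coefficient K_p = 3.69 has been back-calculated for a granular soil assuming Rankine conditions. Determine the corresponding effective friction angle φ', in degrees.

K_p = (1+sin φ)/(1−sin φ) ⇒ sin φ = (K_p − 1)/(K_p + 1) = 0.5736.
φ = arcsin(0.5736) = 35.00°.

35.0°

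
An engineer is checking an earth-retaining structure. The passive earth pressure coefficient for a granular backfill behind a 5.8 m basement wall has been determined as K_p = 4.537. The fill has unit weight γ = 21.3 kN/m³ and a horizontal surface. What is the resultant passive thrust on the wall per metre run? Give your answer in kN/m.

1630 kN/m

P = ½ K_p γ H² = 0.5 × 4.537 × 21.3 × 5.8² = 1625 kN/m.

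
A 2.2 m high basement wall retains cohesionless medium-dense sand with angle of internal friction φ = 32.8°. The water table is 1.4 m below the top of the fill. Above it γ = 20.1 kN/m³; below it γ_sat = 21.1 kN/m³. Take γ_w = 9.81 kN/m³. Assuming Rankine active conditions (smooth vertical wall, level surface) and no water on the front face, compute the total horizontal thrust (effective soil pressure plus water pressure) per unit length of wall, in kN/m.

K_a = tan²(45° − φ/2) = 0.2973.
γ' = 21.1 − 9.81 = 11.29 kN/m³. Depth below WT = 0.8 m.
σ'_h at WT = K_a γ d_w = 8.365 kPa; at base = 8.365 + K_a γ' × 0.8 = 11.05 kPa.
P₁ (0–1.4 m) = ½×8.365×1.4 = 5.855. P₂ (1.4–2.2 m) = ½(8.365+11.05)×0.8 = 7.766.
P_w = ½ γ_w h₂² = 0.5×9.81×0.8² = 3.139. Total = 5.855+7.766+3.139 = 16.76 kN/m.

16.8 kN/m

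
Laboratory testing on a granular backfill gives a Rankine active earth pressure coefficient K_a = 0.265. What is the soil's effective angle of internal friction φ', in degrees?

35.5°

K_a = tan²(45° − φ/2) ⇒ 45° − φ/2 = arctan(√0.265) = 27.24°.
φ = 2(45° − 27.24°) = 35.52°.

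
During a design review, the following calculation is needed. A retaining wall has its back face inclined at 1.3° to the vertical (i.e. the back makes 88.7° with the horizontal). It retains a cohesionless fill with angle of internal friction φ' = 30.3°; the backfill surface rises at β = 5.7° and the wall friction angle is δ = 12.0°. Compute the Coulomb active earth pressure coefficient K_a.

K_a = sin²(α+φ) / [sin²α · sin(α−δ) · (1 + √{sin(φ+δ)sin(φ−β) / (sin(α−δ)sin(α+β))})²].
With α = 88.7°, φ = 30.3°, δ = 12.0°, β = 5.7°: K_a = 0.3328.

0.333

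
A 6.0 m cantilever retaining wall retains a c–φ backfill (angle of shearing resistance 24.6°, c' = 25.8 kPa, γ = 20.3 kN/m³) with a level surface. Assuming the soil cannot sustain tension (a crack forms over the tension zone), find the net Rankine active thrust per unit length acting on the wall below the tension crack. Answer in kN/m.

17.4 kN/m

K_a = 0.4121; √K_a = 0.6420.
Tension-crack depth z_c = 2c/(γ√K_a) = 2×25.8/(20.3×0.6420) = 3.959 m.
σ_a at base = K_a γ H − 2c√K_a = 0.4121×20.3×6.0 − 2×25.8×0.6420 = 17.07 kPa.
P_a = ½ × 17.07 × (H − z_c) = 0.5×17.07×2.041 = 17.42 kN/m.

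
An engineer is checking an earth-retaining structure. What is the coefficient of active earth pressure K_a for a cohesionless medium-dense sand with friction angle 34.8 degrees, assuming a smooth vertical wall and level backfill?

0.273

K_a = tan²(45° − φ/2) = tan²(27.60°) = 0.2733.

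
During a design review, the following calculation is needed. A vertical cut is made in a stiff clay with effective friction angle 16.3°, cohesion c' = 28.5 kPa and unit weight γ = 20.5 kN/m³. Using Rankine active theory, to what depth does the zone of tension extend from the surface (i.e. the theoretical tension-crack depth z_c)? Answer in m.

3.71 m

K_a = tan²(45° − 16.3°/2) = 0.5617; √K_a = 0.7495.
The active pressure is zero where K_a γ z = 2c√K_a, so z_c = 2c/(γ√K_a) = 2×28.5/(20.5×0.7495) = 3.710 m.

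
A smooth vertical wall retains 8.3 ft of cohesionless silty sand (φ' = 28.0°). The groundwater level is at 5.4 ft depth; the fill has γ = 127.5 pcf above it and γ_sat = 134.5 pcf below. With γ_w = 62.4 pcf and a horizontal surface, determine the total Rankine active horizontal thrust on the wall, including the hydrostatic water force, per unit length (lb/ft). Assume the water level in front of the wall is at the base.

K_a = tan²(45° − φ/2) = 0.3610.
γ' = 134.5 − 62.4 = 72.10 pcf. Depth below WT = 2.9 ft.
σ'_h at WT = K_a γ d_w = 248.6 psf; at base = 248.6 + K_a γ' × 2.9 = 324.1 psf.
P₁ (0–5.4 ft) = ½×248.6×5.4 = 671.1. P₂ (5.4–8.3 ft) = ½(248.6+324.1)×2.9 = 830.3.
P_w = ½ γ_w h₂² = 0.5×62.4×2.9² = 262.4. Total = 671.1+830.3+262.4 = 1764 lb/ft.

1760 lb/ft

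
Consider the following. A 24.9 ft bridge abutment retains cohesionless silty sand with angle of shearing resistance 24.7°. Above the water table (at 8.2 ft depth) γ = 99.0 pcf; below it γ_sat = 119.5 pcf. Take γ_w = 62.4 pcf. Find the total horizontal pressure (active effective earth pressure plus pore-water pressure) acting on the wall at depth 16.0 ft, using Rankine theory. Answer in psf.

1000 psf

K_a = (1 − sin φ)/(1 + sin φ) = 0.4106.
γ' = 119.5 − 62.4 = 57.10 pcf.
Effective vertical stress at 16.0 ft: σ'_v = 99.0×8.2 + 57.10×7.80 = 1257 psf.
σ'_h = K_a σ'_v = 0.4106 × 1257 = 516.2 psf; u = γ_w × 7.80 = 486.7 psf.
Total σ_h = 516.2 + 486.7 = 1003 psf.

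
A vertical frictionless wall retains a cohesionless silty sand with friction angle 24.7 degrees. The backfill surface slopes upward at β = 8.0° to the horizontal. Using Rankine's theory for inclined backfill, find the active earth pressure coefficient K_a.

K_a = cos β · (cos β − √(cos²β − cos²φ)) / (cos β + √(cos²β − cos²φ)).
cos β = 0.9903, cos φ = 0.9085, √(cos²β − cos²φ) = 0.3940.
K_a = 0.9903 × (0.9903 − 0.3940)/(0.9903 + 0.3940) = 0.4265.

0.427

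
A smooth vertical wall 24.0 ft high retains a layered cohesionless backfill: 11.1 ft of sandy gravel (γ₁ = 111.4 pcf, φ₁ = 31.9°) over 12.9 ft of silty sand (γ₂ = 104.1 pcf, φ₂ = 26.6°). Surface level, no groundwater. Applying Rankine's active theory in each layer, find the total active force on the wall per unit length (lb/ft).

K_a1 = tan²(45°−31.9°/2) = 0.3085; K_a2 = tan²(45°−26.6°/2) = 0.3814.
Layer 1: σ at base = K_a1 γ₁ h₁ = 381.5 psf; P₁ = ½×381.5×11.1 = 2117.
Layer 2: σ_v at top = γ₁h₁ = 1237; σ_h top = K_a2×1237 = 471.7; σ_h base = K_a2×(1237+104.1×12.9) = 983.9.
P₂ = ½(471.7+983.9)×12.9 = 9389. Total P_a = 2117+9389 = 11510 lb/ft.

11500 lb/ft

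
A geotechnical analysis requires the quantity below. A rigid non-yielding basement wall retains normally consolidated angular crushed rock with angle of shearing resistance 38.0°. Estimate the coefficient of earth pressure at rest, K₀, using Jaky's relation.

0.384

K₀ = 1 − sin φ' = 1 − sin 38.0° = 0.3843.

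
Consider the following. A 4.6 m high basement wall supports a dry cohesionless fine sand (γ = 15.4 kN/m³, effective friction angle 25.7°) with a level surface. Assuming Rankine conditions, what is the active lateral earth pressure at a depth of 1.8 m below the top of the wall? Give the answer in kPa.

K_a = (1 − sin φ)/(1 + sin φ) = 0.3950.
σ_h = K_a γ z = 0.3950 × 15.4 × 1.8 = 10.95 kPa.

11.0 kPa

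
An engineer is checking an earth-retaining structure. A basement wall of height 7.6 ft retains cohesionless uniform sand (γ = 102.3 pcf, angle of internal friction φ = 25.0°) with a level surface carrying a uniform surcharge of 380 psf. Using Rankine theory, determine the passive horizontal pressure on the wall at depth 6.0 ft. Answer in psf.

K_p = (1 + sin φ)/(1 − sin φ) = 2.464.
σ_v = γz + q = 102.3 × 6.0 + 380 = 993.8 psf.
σ_h = K_p σ_v = 2.464 × 993.8 = 2449 psf.

2450 psf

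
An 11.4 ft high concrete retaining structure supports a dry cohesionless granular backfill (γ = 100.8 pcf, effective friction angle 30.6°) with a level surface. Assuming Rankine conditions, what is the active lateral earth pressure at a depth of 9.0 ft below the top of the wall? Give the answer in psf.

K_a = (1 − sin φ)/(1 + sin φ) = 0.3253.
σ_h = K_a γ z = 0.3253 × 100.8 × 9.0 = 295.2 psf.

295 psf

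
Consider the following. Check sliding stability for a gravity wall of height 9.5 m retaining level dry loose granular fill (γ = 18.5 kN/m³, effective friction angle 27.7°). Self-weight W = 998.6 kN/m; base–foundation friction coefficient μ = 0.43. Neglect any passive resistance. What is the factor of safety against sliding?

K_a = tan²(45° − 27.7°/2) = 0.3653.
P_a = ½K_aγH² = 0.5×0.3653×18.5×9.5² = 305.0 kN/m, acting at H/3 = 3.167 m above the base.
FS_sliding = μW / P_a = 0.43×998.6 / 305.0 = 1.408.

1.41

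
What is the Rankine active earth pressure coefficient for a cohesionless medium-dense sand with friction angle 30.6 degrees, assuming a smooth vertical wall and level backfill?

0.325

K_a = (1 − sin φ)/(1 + sin φ) = (1 − sin 30.6°)/(1 + sin 30.6°) = 0.3253.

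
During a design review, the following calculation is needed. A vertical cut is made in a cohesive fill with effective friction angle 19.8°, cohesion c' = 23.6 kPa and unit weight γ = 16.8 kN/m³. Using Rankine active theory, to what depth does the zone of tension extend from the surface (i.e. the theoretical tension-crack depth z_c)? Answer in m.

4.00 m

K_a = tan²(45° − 19.8°/2) = 0.4939; √K_a = 0.7028.
The active pressure is zero where K_a γ z = 2c√K_a, so z_c = 2c/(γ√K_a) = 2×23.6/(16.8×0.7028) = 3.998 m.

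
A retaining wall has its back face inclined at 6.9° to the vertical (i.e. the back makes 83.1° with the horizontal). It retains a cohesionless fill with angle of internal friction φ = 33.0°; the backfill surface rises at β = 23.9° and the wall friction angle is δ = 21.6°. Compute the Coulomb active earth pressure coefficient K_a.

K_a = sin²(α+φ) / [sin²α · sin(α−δ) · (1 + √{sin(φ+δ)sin(φ−β) / (sin(α−δ)sin(α+β))})²].
With α = 83.1°, φ = 33.0°, δ = 21.6°, β = 23.9°: K_a = 0.4808.

0.481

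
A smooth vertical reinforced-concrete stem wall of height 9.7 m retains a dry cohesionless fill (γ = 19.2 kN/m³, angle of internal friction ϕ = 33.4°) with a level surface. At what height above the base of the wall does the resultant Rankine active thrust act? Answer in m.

3.23 m

K_a = 0.2899.
The pressure distribution is triangular, so the resultant acts at H/3 above the base = 9.7/3 = 3.233 m.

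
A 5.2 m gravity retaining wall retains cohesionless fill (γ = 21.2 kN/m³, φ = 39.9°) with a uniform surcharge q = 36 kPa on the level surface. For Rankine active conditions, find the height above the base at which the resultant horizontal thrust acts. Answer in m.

K_a = 0.2184.
Triangular part P₁ = ½K_aγH² = 62.61 at H/3 = 1.733 m; rectangular part P₂ = K_a q H = 40.89 at H/2 = 2.600 m.
ȳ = (P₁·1.733 + P₂·2.600)/(P₁+P₂) = 2.076 m.

2.08 m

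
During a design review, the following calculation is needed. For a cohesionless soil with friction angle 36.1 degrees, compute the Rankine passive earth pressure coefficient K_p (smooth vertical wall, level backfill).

3.87

K_p = (1 + sin φ)/(1 − sin φ) = tan²(45° + 36.1°/2) = 3.869.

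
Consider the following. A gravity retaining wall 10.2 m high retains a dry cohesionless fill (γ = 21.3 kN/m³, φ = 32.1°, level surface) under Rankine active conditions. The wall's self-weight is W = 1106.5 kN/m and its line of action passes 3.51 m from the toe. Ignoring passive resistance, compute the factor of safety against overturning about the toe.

K_a = tan²(45° − 32.1°/2) = 0.3060.
P_a = ½K_aγH² = 0.5×0.3060×21.3×10.2² = 339.1 kN/m, acting at H/3 = 3.400 m above the base.
Overturning moment M_o = P_a × H/3 = 339.1 × 3.400 = 1153.
Resisting moment M_r = W × 3.51 = 1106.5 × 3.51 = 3884.
FS_overturning = M_r/M_o = 3884/1153 = 3.369.

3.37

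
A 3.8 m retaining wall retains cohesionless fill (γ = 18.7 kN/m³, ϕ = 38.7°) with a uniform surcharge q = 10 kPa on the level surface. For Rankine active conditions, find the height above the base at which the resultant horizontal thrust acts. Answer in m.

K_a = 0.2306.
Triangular part P₁ = ½K_aγH² = 31.13 at H/3 = 1.267 m; rectangular part P₂ = K_a q H = 8.762 at H/2 = 1.900 m.
ȳ = (P₁·1.267 + P₂·1.900)/(P₁+P₂) = 1.406 m.

1.41 m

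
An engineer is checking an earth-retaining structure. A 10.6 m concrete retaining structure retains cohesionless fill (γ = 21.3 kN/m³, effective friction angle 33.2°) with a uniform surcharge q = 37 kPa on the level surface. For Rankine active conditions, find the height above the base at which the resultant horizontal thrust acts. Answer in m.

K_a = 0.2924.
Triangular part P₁ = ½K_aγH² = 349.8 at H/3 = 3.533 m; rectangular part P₂ = K_a q H = 114.7 at H/2 = 5.300 m.
ȳ = (P₁·3.533 + P₂·5.300)/(P₁+P₂) = 3.969 m.

3.97 m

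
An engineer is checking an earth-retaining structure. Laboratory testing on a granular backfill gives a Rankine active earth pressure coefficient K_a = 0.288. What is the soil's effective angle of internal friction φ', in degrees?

33.6°

K_a = tan²(45° − φ/2) ⇒ 45° − φ/2 = arctan(√0.288) = 28.22°.
φ = 2(45° − 28.22°) = 33.56°.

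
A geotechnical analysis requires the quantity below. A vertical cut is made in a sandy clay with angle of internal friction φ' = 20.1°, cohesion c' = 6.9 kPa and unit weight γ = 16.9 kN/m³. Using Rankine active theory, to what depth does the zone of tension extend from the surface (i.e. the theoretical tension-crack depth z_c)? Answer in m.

K_a = tan²(45° − 20.1°/2) = 0.4885; √K_a = 0.6989.
The active pressure is zero where K_a γ z = 2c√K_a, so z_c = 2c/(γ√K_a) = 2×6.9/(16.9×0.6989) = 1.168 m.

1.17 m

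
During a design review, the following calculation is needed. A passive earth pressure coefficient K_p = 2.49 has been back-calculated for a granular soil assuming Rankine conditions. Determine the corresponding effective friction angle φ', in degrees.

K_p = (1+sin φ)/(1−sin φ) ⇒ sin φ = (K_p − 1)/(K_p + 1) = 0.4269.
φ = arcsin(0.4269) = 25.27°.

25.3°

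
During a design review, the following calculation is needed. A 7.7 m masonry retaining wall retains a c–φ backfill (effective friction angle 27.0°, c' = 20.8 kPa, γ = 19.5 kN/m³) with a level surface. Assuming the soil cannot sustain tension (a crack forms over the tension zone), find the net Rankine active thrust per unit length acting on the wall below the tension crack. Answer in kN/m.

K_a = 0.3755; √K_a = 0.6128.
Tension-crack depth z_c = 2c/(γ√K_a) = 2×20.8/(19.5×0.6128) = 3.481 m.
σ_a at base = K_a γ H − 2c√K_a = 0.3755×19.5×7.7 − 2×20.8×0.6128 = 30.89 kPa.
P_a = ½ × 30.89 × (H − z_c) = 0.5×30.89×4.219 = 65.16 kN/m.

65.2 kN/m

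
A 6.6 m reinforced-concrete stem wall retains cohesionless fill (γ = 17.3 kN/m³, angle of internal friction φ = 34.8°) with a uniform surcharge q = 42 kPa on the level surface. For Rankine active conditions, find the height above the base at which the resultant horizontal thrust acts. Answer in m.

2.67 m

K_a = 0.2733.
Triangular part P₁ = ½K_aγH² = 103.0 at H/3 = 2.200 m; rectangular part P₂ = K_a q H = 75.76 at H/2 = 3.300 m.
ȳ = (P₁·2.200 + P₂·3.300)/(P₁+P₂) = 2.666 m.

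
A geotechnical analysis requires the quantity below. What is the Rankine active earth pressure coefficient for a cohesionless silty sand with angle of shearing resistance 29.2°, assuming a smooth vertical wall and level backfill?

0.344

K_a = tan²(45° − φ/2) = tan²(30.40°) = 0.3442.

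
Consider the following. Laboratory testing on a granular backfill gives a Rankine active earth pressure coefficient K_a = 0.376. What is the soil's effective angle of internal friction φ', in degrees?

K_a = tan²(45° − φ/2) ⇒ 45° − φ/2 = arctan(√0.376) = 31.52°.
φ = 2(45° − 31.52°) = 26.97°.

27.0°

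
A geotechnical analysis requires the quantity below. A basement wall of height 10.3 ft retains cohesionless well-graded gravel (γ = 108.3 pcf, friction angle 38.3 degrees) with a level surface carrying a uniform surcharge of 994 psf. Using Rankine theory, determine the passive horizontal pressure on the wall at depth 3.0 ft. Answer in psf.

5620 psf

K_p = (1 + sin φ)/(1 − sin φ) = 4.260.
σ_v = γz + q = 108.3 × 3.0 + 994 = 1319 psf.
σ_h = K_p σ_v = 4.260 × 1319 = 5619 psf.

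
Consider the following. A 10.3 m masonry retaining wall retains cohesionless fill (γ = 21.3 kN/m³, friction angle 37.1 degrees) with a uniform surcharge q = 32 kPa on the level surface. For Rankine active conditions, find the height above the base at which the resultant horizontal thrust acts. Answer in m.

3.82 m

K_a = 0.2475.
Triangular part P₁ = ½K_aγH² = 279.6 at H/3 = 3.433 m; rectangular part P₂ = K_a q H = 81.58 at H/2 = 5.150 m.
ȳ = (P₁·3.433 + P₂·5.150)/(P₁+P₂) = 3.821 m.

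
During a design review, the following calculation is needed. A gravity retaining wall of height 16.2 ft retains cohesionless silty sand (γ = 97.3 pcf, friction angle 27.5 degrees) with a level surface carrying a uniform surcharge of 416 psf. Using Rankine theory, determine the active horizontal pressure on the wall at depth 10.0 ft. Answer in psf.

511 psf

K_a = (1 − sin φ)/(1 + sin φ) = 0.3682.
σ_v = γz + q = 97.3 × 10.0 + 416 = 1389 psf.
σ_h = K_a σ_v = 0.3682 × 1389 = 511.5 psf.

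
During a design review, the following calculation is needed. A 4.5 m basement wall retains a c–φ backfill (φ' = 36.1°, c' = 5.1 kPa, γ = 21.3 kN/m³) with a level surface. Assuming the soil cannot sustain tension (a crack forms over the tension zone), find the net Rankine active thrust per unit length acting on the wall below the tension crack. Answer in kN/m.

K_a = 0.2585; √K_a = 0.5084.
Tension-crack depth z_c = 2c/(γ√K_a) = 2×5.1/(21.3×0.5084) = 0.9419 m.
σ_a at base = K_a γ H − 2c√K_a = 0.2585×21.3×4.5 − 2×5.1×0.5084 = 19.59 kPa.
P_a = ½ × 19.59 × (H − z_c) = 0.5×19.59×3.558 = 34.85 kN/m.

34.9 kN/m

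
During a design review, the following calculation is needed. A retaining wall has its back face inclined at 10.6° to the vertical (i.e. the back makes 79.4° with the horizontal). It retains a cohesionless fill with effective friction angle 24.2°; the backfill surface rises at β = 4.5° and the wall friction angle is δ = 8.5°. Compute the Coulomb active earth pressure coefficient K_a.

K_a = sin²(α+φ) / [sin²α · sin(α−δ) · (1 + √{sin(φ+δ)sin(φ−β) / (sin(α−δ)sin(α+β))})²].
With α = 79.4°, φ = 24.2°, δ = 8.5°, β = 4.5°: K_a = 0.4988.

0.499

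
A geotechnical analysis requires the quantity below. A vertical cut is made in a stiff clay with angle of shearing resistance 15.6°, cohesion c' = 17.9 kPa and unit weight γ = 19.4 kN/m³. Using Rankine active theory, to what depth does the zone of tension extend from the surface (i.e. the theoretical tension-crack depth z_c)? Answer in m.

K_a = tan²(45° − 15.6°/2) = 0.5761; √K_a = 0.7590.
The active pressure is zero where K_a γ z = 2c√K_a, so z_c = 2c/(γ√K_a) = 2×17.9/(19.4×0.7590) = 2.431 m.

2.43 m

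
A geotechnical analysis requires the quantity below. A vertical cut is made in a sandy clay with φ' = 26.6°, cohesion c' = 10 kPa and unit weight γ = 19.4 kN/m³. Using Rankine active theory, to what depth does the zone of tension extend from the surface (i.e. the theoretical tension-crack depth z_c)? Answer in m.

1.67 m

K_a = tan²(45° − 26.6°/2) = 0.3814; √K_a = 0.6176.
The active pressure is zero where K_a γ z = 2c√K_a, so z_c = 2c/(γ√K_a) = 2×10/(19.4×0.6176) = 1.669 m.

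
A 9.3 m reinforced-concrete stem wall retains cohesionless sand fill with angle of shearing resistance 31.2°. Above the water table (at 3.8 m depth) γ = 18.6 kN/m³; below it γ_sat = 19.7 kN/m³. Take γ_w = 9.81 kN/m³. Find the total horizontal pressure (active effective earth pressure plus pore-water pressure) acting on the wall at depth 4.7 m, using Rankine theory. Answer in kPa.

34.1 kPa

K_a = (1 − sin φ)/(1 + sin φ) = 0.3175.
γ' = 19.7 − 9.81 = 9.890 kN/m³.
Effective vertical stress at 4.7 m: σ'_v = 18.6×3.8 + 9.890×0.900 = 79.58 kPa.
σ'_h = K_a σ'_v = 0.3175 × 79.58 = 25.27 kPa; u = γ_w × 0.900 = 8.829 kPa.
Total σ_h = 25.27 + 8.829 = 34.10 kPa.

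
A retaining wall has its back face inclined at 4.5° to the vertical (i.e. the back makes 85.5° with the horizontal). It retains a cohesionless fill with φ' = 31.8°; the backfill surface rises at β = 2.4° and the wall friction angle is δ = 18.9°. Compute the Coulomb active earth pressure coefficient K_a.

0.320

K_a = sin²(α+φ) / [sin²α · sin(α−δ) · (1 + √{sin(φ+δ)sin(φ−β) / (sin(α−δ)sin(α+β))})²].
With α = 85.5°, φ = 31.8°, δ = 18.9°, β = 2.4°: K_a = 0.3205.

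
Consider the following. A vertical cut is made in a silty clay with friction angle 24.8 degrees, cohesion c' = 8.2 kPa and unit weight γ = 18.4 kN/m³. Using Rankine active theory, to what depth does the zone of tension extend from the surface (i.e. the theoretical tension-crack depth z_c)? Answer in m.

K_a = tan²(45° − 24.8°/2) = 0.4090; √K_a = 0.6395.
The active pressure is zero where K_a γ z = 2c√K_a, so z_c = 2c/(γ√K_a) = 2×8.2/(18.4×0.6395) = 1.394 m.

1.39 m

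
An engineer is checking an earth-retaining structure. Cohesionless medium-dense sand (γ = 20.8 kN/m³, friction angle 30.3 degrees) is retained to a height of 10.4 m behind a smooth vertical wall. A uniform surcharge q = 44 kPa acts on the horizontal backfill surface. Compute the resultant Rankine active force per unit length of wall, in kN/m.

521 kN/m

K_a = tan²(45° − φ/2) = 0.3293.
Soil triangle: ½ K_a γ H² = 0.5×0.3293×20.8×10.4² = 370.4 kN/m.
Surcharge rectangle: K_a q H = 0.3293×44×10.4 = 150.7 kN/m.
Total = 370.4 + 150.7 = 521.1 kN/m.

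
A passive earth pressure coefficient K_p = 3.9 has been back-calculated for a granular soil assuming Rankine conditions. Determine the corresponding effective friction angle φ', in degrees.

36.3°

K_p = (1+sin φ)/(1−sin φ) ⇒ sin φ = (K_p − 1)/(K_p + 1) = 0.5918.
φ = arcsin(0.5918) = 36.29°.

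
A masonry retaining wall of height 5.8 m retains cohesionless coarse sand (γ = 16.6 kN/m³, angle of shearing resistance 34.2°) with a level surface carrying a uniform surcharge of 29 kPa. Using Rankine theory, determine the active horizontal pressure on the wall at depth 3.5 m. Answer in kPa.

K_a = (1 − sin φ)/(1 + sin φ) = 0.2803.
σ_v = γz + q = 16.6 × 3.5 + 29 = 87.10 kPa.
σ_h = K_a σ_v = 0.2803 × 87.10 = 24.42 kPa.

24.4 kPa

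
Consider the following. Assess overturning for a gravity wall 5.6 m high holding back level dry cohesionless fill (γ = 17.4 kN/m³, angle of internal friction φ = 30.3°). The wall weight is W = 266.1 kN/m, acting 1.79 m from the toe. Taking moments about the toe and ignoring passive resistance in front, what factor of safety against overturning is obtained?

K_a = tan²(45° − 30.3°/2) = 0.3293.
P_a = ½K_aγH² = 0.5×0.3293×17.4×5.6² = 89.85 kN/m, acting at H/3 = 1.867 m above the base.
Overturning moment M_o = P_a × H/3 = 89.85 × 1.867 = 167.7.
Resisting moment M_r = W × 1.79 = 266.1 × 1.79 = 476.3.
FS_overturning = M_r/M_o = 476.3/167.7 = 2.840.

2.84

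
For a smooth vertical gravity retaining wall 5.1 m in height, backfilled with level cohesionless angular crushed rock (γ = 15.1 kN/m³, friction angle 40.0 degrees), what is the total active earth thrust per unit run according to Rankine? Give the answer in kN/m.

K_a = tan²(45° − φ/2) = 0.2174.
P_a = ½ K_a γ H² = 0.5 × 0.2174 × 15.1 × 5.1² = 42.70 kN/m.

42.7 kN/m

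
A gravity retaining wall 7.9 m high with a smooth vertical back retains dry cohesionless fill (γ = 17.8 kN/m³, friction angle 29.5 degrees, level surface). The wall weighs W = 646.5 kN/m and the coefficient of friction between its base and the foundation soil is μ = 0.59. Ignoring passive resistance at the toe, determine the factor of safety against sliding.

2.02

K_a = tan²(45° − 29.5°/2) = 0.3401.
P_a = ½K_aγH² = 0.5×0.3401×17.8×7.9² = 188.9 kN/m, acting at H/3 = 2.633 m above the base.
FS_sliding = μW / P_a = 0.59×646.5 / 188.9 = 2.019.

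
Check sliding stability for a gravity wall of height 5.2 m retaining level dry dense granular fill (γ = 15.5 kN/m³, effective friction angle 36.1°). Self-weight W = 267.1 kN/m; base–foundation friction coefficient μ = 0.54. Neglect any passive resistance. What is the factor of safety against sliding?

2.66

K_a = tan²(45° − 36.1°/2) = 0.2585.
P_a = ½K_aγH² = 0.5×0.2585×15.5×5.2² = 54.17 kN/m, acting at H/3 = 1.733 m above the base.
FS_sliding = μW / P_a = 0.54×267.1 / 54.17 = 2.663.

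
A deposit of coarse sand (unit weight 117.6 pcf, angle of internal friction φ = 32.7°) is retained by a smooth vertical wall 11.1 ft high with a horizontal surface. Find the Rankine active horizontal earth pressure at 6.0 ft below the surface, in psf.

K_a = (1 − sin φ)/(1 + sin φ) = 0.2985.
σ_h = K_a γ z = 0.2985 × 117.6 × 6.0 = 210.6 psf.

211 psf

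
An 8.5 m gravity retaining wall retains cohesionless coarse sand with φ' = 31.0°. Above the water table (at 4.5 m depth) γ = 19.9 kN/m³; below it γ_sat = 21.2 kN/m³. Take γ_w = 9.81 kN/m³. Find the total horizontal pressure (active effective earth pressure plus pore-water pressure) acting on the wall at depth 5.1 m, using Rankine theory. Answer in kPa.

36.7 kPa

K_a = (1 − sin φ)/(1 + sin φ) = 0.3201.
γ' = 21.2 − 9.81 = 11.39 kN/m³.
Effective vertical stress at 5.1 m: σ'_v = 19.9×4.5 + 11.39×0.600 = 96.38 kPa.
σ'_h = K_a σ'_v = 0.3201 × 96.38 = 30.85 kPa; u = γ_w × 0.600 = 5.886 kPa.
Total σ_h = 30.85 + 5.886 = 36.74 kPa.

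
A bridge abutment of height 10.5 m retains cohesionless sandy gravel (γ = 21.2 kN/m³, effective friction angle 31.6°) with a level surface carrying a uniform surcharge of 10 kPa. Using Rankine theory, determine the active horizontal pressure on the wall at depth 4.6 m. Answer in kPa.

K_a = (1 − sin φ)/(1 + sin φ) = 0.3123.
σ_v = γz + q = 21.2 × 4.6 + 10 = 107.5 kPa.
σ_h = K_a σ_v = 0.3123 × 107.5 = 33.58 kPa.

33.6 kPa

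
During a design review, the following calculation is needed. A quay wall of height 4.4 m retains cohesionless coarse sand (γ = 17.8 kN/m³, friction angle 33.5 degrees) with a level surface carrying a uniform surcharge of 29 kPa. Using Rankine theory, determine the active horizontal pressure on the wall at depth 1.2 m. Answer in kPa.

K_a = (1 − sin φ)/(1 + sin φ) = 0.2887.
σ_v = γz + q = 17.8 × 1.2 + 29 = 50.36 kPa.
σ_h = K_a σ_v = 0.2887 × 50.36 = 14.54 kPa.

14.5 kPa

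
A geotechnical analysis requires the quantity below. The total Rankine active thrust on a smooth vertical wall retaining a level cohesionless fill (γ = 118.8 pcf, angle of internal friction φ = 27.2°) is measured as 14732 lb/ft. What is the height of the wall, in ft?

K_a = 0.3726. P_a = ½ K_a γ H² ⇒ H = √(2P_a/(K_a γ)).
H = √(2×14732/(0.3726×118.8)) = 25.80 ft.

25.8 ft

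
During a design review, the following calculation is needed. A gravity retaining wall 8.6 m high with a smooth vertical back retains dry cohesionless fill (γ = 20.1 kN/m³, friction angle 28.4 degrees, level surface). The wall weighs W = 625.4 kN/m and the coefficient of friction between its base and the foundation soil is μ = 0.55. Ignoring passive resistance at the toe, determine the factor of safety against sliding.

K_a = tan²(45° − 28.4°/2) = 0.3554.
P_a = ½K_aγH² = 0.5×0.3554×20.1×8.6² = 264.1 kN/m, acting at H/3 = 2.867 m above the base.
FS_sliding = μW / P_a = 0.55×625.4 / 264.1 = 1.302.

1.30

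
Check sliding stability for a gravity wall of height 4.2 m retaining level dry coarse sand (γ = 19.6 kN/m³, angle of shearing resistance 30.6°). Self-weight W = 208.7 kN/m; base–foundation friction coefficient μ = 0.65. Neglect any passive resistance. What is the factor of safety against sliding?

K_a = tan²(45° − 30.6°/2) = 0.3253.
P_a = ½K_aγH² = 0.5×0.3253×19.6×4.2² = 56.24 kN/m, acting at H/3 = 1.400 m above the base.
FS_sliding = μW / P_a = 0.65×208.7 / 56.24 = 2.412.

2.41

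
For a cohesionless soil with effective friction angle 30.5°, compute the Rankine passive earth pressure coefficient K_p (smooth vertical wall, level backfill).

K_p = (1 + sin φ)/(1 − sin φ) = tan²(45° + 30.5°/2) = 3.061.

3.06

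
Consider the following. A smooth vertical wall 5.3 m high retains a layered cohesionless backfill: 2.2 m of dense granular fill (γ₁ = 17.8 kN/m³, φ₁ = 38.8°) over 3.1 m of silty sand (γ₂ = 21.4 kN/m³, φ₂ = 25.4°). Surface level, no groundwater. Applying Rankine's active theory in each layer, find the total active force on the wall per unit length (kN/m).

99.5 kN/m

K_a1 = tan²(45°−38.8°/2) = 0.2296; K_a2 = tan²(45°−25.4°/2) = 0.3996.
Layer 1: σ at base = K_a1 γ₁ h₁ = 8.989 kPa; P₁ = ½×8.989×2.2 = 9.888.
Layer 2: σ_v at top = γ₁h₁ = 39.16; σ_h top = K_a2×39.16 = 15.65; σ_h base = K_a2×(39.16+21.4×3.1) = 42.16.
P₂ = ½(15.65+42.16)×3.1 = 89.61. Total P_a = 9.888+89.61 = 99.50 kN/m.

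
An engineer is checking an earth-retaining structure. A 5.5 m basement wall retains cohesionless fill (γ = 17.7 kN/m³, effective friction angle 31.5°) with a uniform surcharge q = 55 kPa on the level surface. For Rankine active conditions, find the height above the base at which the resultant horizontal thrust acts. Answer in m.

2.32 m

K_a = 0.3136.
Triangular part P₁ = ½K_aγH² = 83.96 at H/3 = 1.833 m; rectangular part P₂ = K_a q H = 94.87 at H/2 = 2.750 m.
ȳ = (P₁·1.833 + P₂·2.750)/(P₁+P₂) = 2.320 m.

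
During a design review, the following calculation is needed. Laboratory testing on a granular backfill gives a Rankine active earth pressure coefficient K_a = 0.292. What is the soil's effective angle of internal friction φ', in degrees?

33.2°

K_a = tan²(45° − φ/2) ⇒ 45° − φ/2 = arctan(√0.292) = 28.39°.
φ = 2(45° − 28.39°) = 33.23°.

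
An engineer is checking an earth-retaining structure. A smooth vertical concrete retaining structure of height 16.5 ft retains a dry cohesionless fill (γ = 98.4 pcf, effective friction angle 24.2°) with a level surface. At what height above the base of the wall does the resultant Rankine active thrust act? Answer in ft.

5.50 ft

K_a = 0.4185.
The pressure distribution is triangular, so the resultant acts at H/3 above the base = 16.5/3 = 5.500 ft.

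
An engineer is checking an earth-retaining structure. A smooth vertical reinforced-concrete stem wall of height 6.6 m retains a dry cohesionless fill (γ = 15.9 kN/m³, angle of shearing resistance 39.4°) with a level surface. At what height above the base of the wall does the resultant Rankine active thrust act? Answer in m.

2.20 m

K_a = 0.2234.
The pressure distribution is triangular, so the resultant acts at H/3 above the base = 6.6/3 = 2.200 m.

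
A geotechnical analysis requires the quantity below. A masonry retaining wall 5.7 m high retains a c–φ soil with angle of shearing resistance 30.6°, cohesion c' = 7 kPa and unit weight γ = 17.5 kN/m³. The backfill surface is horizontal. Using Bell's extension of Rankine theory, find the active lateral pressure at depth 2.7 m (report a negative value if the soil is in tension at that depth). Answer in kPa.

7.39 kPa

K_a = (1 − sin φ)/(1 + sin φ) = 0.3253.
σ_a = K_a γ z − 2c√K_a = 0.3253×17.5×2.7 − 2×7×0.5704 = 7.387 kPa.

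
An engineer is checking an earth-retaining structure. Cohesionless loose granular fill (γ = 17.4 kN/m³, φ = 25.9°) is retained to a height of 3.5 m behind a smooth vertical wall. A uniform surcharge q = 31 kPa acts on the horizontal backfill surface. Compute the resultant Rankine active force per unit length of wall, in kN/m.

84.3 kN/m

K_a = tan²(45° − φ/2) = 0.3920.
Soil triangle: ½ K_a γ H² = 0.5×0.3920×17.4×3.5² = 41.78 kN/m.
Surcharge rectangle: K_a q H = 0.3920×31×3.5 = 42.53 kN/m.
Total = 41.78 + 42.53 = 84.31 kN/m.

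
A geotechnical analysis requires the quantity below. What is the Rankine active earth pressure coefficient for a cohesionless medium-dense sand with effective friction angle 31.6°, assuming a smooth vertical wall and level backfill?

K_a = tan²(45° − φ/2) = tan²(29.20°) = 0.3123.

0.312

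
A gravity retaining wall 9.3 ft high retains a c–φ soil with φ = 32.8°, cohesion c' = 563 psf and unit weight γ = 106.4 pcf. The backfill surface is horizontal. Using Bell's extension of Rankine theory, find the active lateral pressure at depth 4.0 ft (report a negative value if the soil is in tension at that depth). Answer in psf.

-487 psf

K_a = (1 − sin φ)/(1 + sin φ) = 0.2973.
σ_a = K_a γ z − 2c√K_a = 0.2973×106.4×4.0 − 2×563×0.5452 = -487.4 psf.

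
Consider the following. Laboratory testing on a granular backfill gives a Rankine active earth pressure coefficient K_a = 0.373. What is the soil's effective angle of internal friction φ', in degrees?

27.2°

K_a = tan²(45° − φ/2) ⇒ 45° − φ/2 = arctan(√0.373) = 31.41°.
φ = 2(45° − 31.41°) = 27.17°.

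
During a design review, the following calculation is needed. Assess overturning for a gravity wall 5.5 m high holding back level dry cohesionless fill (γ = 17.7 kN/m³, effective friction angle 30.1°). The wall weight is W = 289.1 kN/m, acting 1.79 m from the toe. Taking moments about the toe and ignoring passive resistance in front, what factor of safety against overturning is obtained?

K_a = tan²(45° − 30.1°/2) = 0.3320.
P_a = ½K_aγH² = 0.5×0.3320×17.7×5.5² = 88.88 kN/m, acting at H/3 = 1.833 m above the base.
Overturning moment M_o = P_a × H/3 = 88.88 × 1.833 = 162.9.
Resisting moment M_r = W × 1.79 = 289.1 × 1.79 = 517.5.
FS_overturning = M_r/M_o = 517.5/162.9 = 3.176.

3.18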